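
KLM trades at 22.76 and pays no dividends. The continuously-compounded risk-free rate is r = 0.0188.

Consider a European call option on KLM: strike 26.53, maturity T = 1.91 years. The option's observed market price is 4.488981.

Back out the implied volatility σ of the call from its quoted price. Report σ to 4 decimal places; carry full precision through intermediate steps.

At σ = 0.4421 the Black–Scholes value reproduces the quote:
σ√T = 0.4421·√1.91 = 0.610994
d₁ = (ln(S/K) + (r+σ²/2)T) / (σ√T) = (ln(22.76/26.53) + (0.0188+0.4421²/2)·1.91) / 0.610994 = (-0.153272 + 0.222565) / 0.610994 = 0.113411
d₂ = d₁ − σ√T = 0.113411 − 0.610994 = -0.497583
e^{−rT} = 0.964729
N(d₁) = 0.545148,  N(d₂) = 0.309389
V = S·N(d₁) − K·e^{−rT}·N(d₂) = 12.407560 − 7.918580 = 4.488981 (the quoted price), and the Black–Scholes price is strictly increasing in σ, so σ is unique

sigma = 0.4421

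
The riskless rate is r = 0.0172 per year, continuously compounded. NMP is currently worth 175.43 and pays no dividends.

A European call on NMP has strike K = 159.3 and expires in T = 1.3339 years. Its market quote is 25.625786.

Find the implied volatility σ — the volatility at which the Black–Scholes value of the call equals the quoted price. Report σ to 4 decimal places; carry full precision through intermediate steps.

At σ = 0.1778 the Black–Scholes value reproduces the quote:
σ√T = 0.1778·√1.3339 = 0.205349
d₁ = (ln(S/K) + (r+σ²/2)T) / (σ√T) = (ln(175.43/159.3) + (0.0172+0.1778²/2)·1.3339) / 0.205349 = (0.096451 + 0.044027) / 0.205349 = 0.684093
d₂ = d₁ − σ√T = 0.684093 − 0.205349 = 0.478744
e^{−rT} = 0.977318
N(d₁) = 0.753042,  N(d₂) = 0.683940
V = S·N(d₁) − K·e^{−rT}·N(d₂) = 132.106140 − 106.480354 = 25.625786 (matching the quote); vega is positive throughout, so no other σ reproduces this price

sigma = 0.1778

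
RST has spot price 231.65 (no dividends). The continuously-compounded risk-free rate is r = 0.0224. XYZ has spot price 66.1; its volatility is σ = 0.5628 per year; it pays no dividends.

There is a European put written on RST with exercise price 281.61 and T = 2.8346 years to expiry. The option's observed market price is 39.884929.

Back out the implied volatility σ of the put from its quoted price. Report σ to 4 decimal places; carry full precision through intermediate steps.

At σ = 0.1165 the Black–Scholes value reproduces the quote:
σ√T = 0.1165·√2.8346 = 0.196143
d₁ = (ln(S/K) + (r+σ²/2)T) / (σ√T) = (ln(231.65/281.61) + (0.0224+0.1165²/2)·2.8346) / 0.196143 = (-0.195296 + 0.082731) / 0.196143 = -0.573891
d₂ = d₁ − σ√T = -0.573891 − 0.196143 = -0.770034
e^{−rT} = 0.938479
N(−d₁) = 0.716979,  N(−d₂) = 0.779360
V = K·e^{−rT}·N(−d₂) − S·N(−d₁) = 205.973200 − 166.088272 = 39.884929 (the quoted price), and the Black–Scholes price is strictly increasing in σ, so σ is unique

sigma = 0.1165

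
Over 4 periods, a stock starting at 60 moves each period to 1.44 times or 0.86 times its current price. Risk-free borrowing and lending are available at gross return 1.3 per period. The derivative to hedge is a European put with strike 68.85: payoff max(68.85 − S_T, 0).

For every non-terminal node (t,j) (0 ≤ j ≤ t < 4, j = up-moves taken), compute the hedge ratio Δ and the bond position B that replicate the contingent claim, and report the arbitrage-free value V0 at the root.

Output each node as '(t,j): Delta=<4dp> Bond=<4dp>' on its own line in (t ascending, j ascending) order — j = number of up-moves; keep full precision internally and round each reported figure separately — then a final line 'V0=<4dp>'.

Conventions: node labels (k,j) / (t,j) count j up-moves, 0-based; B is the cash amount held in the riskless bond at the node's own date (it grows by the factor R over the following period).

(0,0): Delta=-0.0282 Bond=1.9406
(1,0): Delta=-0.1261 Bond=7.5764
(1,1): Delta=-0.0096 Bond=0.9149
(2,0): Delta=-0.4747 Bond=25.3191
(2,1): Delta=-0.0599 Bond=4.9272
(2,2): Delta=0.0000 Bond=0.0000
(3,0): Delta=-1.0000 Bond=52.9615
(3,1): Delta=-0.3749 Bond=26.5364
(3,2): Delta=0.0000 Bond=0.0000
(3,3): Delta=0.0000 Bond=0.0000
V0=0.2504

No-arbitrage ⇒ martingale measure with p* = (R−d)/(u−d) = 0.7586.
At maturity the claim pays: V(4,0)=36.0295, V(4,1)=13.8948, V(4,2)=0.0000, V(4,3)=0.0000, V(4,4)=0.0000
(3,0): S=38.1634. Δ = (V_up−V_dn)/(S_up−S_dn) = (13.8948−36.0295)/(54.9552−32.8205) = -1.0000. V = [p*·13.8948 + (1−p*)·36.0295]/1.3 = 14.7982. B = V − Δ·S = 52.9615.
(3,1): S=63.9014. Δ = (V_up−V_dn)/(S_up−S_dn) = (0.0000−13.8948)/(92.0181−54.9552) = -0.3749. V = [p*·0.0000 + (1−p*)·13.8948]/1.3 = 2.5799. B = V − Δ·S = 26.5364.
(3,2): S=106.9978. Δ = (V_up−V_dn)/(S_up−S_dn) = (0.0000−0.0000)/(154.0768−92.0181) = 0.0000. V = [p*·0.0000 + (1−p*)·0.0000]/1.3 = 0.0000. B = V − Δ·S = 0.0000.
(3,3): S=179.1590. Δ = (V_up−V_dn)/(S_up−S_dn) = (0.0000−0.0000)/(257.9890−154.0768) = 0.0000. V = [p*·0.0000 + (1−p*)·0.0000]/1.3 = 0.0000. B = V − Δ·S = 0.0000.
(2,0): S=44.3760. Δ = (V_up−V_dn)/(S_up−S_dn) = (2.5799−14.7982)/(63.9014−38.1634) = -0.4747. V = [p*·2.5799 + (1−p*)·14.7982]/1.3 = 4.2532. B = V − Δ·S = 25.3191.
(2,1): S=74.3040. Δ = (V_up−V_dn)/(S_up−S_dn) = (0.0000−2.5799)/(106.9978−63.9014) = -0.0599. V = [p*·0.0000 + (1−p*)·2.5799]/1.3 = 0.4790. B = V − Δ·S = 4.9272.
(2,2): S=124.4160. Δ = (V_up−V_dn)/(S_up−S_dn) = (0.0000−0.0000)/(179.1590−106.9978) = 0.0000. V = [p*·0.0000 + (1−p*)·0.0000]/1.3 = 0.0000. B = V − Δ·S = 0.0000.
(1,0): S=51.6000. Δ = (V_up−V_dn)/(S_up−S_dn) = (0.4790−4.2532)/(74.3040−44.3760) = -0.1261. V = [p*·0.4790 + (1−p*)·4.2532]/1.3 = 1.0693. B = V − Δ·S = 7.5764.
(1,1): S=86.4000. Δ = (V_up−V_dn)/(S_up−S_dn) = (0.0000−0.4790)/(124.4160−74.3040) = -0.0096. V = [p*·0.0000 + (1−p*)·0.4790]/1.3 = 0.0889. B = V − Δ·S = 0.9149.
(0,0): S=60.0000. Δ = (V_up−V_dn)/(S_up−S_dn) = (0.0889−1.0693)/(86.4000−51.6000) = -0.0282. V = [p*·0.0889 + (1−p*)·1.0693]/1.3 = 0.2504. B = V − Δ·S = 1.9406.
Sanity check at the root: Δ(0,0)·S0 + B(0,0) reproduces V0 = 0.2504.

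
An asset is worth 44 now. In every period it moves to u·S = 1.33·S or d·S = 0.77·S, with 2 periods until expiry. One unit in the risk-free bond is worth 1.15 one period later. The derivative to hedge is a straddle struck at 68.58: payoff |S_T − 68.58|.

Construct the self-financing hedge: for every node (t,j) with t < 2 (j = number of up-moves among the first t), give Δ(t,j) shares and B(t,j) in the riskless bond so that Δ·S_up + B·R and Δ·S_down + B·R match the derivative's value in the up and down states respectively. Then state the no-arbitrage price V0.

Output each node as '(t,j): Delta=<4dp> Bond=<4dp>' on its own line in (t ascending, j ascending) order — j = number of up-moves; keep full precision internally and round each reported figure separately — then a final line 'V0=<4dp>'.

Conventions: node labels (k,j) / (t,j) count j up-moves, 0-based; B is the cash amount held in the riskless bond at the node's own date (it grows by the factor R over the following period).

Risk-neutral probability p* = (R−d)/(u−d) = (1.15−0.77)/(1.33−0.77) = 0.6786.
Terminal payoffs: V(2,0)=42.4924, V(2,1)=23.5196, V(2,2)=9.2516
(1,0): S=33.8800. Δ = (V_up−V_dn)/(S_up−S_dn) = (23.5196−42.4924)/(45.0604−26.0876) = -1.0000. V = [p*·23.5196 + (1−p*)·42.4924]/1.15 = 25.7548. B = V − Δ·S = 59.6348.
(1,1): S=58.5200. Δ = (V_up−V_dn)/(S_up−S_dn) = (9.2516−23.5196)/(77.8316−45.0604) = -0.4354. V = [p*·9.2516 + (1−p*)·23.5196]/1.15 = 12.0328. B = V − Δ·S = 37.5114.
(0,0): S=44.0000. Δ = (V_up−V_dn)/(S_up−S_dn) = (12.0328−25.7548)/(58.5200−33.8800) = -0.5569. V = [p*·12.0328 + (1−p*)·25.7548]/1.15 = 14.2987. B = V − Δ·S = 38.8022.
Verification: the root portfolio costs Δ(0,0)·S0 + B(0,0) = 14.2987, matching V0.

(0,0): Delta=-0.5569 Bond=38.8022
(1,0): Delta=-1.0000 Bond=59.6348
(1,1): Delta=-0.4354 Bond=37.5114
V0=14.2987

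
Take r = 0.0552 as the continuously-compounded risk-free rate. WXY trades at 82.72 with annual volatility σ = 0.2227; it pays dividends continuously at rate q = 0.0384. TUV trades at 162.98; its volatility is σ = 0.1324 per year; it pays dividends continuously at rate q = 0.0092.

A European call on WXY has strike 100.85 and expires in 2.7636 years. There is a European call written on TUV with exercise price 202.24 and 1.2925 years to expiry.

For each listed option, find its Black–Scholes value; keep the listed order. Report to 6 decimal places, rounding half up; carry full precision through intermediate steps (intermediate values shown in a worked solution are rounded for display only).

price(WXY call K=100.85) = 6.690719
price(TUV call K=202.24) = 2.023432

[WXY call K=100.85]
σ√T = 0.2227·√2.7636 = 0.370218
d₁ = (ln(S/K) + (r−q+σ²/2)T) / (σ√T) = (ln(82.72/100.85) + (0.0552−0.0384+0.2227²/2)·2.7636) / 0.370218 = (-0.198173 + 0.114959) / 0.370218 = -0.224769
d₂ = d₁ − σ√T = -0.224769 − 0.370218 = -0.594987
e^{−rT} = 0.858515
e^{−qT} = 0.899315
N(d₁) = 0.411079,  N(d₂) = 0.275926
price = S·e^{−qT}·N(d₁) − K·e^{−rT}·N(d₂) = 30.580742 − 23.890023 = 6.690719
[TUV call K=202.24]
σ√T = 0.1324·√1.2925 = 0.150523
d₁ = (ln(S/K) + (r−q+σ²/2)T) / (σ√T) = (ln(162.98/202.24) + (0.0552−0.0092+0.1324²/2)·1.2925) / 0.150523 = (-0.215828 + 0.070784) / 0.150523 = -0.963599
d₂ = d₁ − σ√T = -0.963599 − 0.150523 = -1.114123
e^{−rT} = 0.931140
e^{−qT} = 0.988179
N(d₁) = 0.167623,  N(d₂) = 0.132613
price = S·e^{−qT}·N(d₁) − K·e^{−rT}·N(d₂) = 26.996331 − 24.972900 = 2.023432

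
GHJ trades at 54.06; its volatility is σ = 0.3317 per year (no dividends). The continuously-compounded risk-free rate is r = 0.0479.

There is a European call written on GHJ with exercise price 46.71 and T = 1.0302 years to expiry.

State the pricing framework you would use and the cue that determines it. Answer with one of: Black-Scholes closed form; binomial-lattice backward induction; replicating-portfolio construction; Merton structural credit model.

framework: Black-Scholes closed form

Key observation: a European claim on GHJ (strike 46.71) — a lognormal (GBM) underlying with constant rate and volatility — has an exact closed-form value; no lattice or capital structure is involved.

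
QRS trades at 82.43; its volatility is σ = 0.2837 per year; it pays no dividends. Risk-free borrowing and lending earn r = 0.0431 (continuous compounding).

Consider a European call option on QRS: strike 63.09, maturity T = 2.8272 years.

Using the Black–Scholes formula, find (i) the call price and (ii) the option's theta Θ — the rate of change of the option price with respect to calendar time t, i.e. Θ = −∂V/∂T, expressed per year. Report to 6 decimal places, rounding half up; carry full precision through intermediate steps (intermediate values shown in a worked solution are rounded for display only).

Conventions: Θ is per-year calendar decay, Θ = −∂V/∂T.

price = 30.296833
Θ = -3.319918

σ√T = 0.2837·√2.8272 = 0.477021
d₁ = (ln(S/K) + (r+σ²/2)T) / (σ√T) = (ln(82.43/63.09) + (0.0431+0.2837²/2)·2.8272) / 0.477021 = (0.267387 + 0.235627) / 0.477021 = 1.054490
d₂ = d₁ − σ√T = 1.054490 − 0.477021 = 0.577469
e^{−rT} = 0.885279
N(d₁) = 0.854171,  N(d₂) = 0.718189
Call price V = S·N(d₁) − K·e^{−rT}·N(d₂) = 70.409292 − 40.112459 = 30.296833
φ(d₁) = (1/√(2π))·e^{−d₁²/2} = 0.228799
Θ = −S·φ(d₁)·σ/(2√T) − r·K·e^{−rT}·N(d₂) = −1.591071 − 1.728847 = -3.319918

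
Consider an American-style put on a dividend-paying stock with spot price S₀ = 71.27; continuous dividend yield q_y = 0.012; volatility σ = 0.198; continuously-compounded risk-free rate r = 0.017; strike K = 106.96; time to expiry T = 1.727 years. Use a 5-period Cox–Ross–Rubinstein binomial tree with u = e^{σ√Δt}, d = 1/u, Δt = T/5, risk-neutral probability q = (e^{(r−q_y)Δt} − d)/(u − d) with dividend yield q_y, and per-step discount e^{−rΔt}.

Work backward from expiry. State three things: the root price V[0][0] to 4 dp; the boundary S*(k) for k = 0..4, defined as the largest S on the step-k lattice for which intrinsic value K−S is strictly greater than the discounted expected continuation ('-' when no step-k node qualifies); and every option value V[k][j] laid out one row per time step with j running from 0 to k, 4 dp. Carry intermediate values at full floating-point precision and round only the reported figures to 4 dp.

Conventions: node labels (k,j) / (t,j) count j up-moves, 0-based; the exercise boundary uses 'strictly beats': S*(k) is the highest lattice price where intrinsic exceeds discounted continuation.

price = 35.6900
boundary = 71.2700 63.4409 71.2700 80.0652 89.9458
tree:
35.6900
43.5191 27.4666
50.4881 35.6900 18.8371
56.6916 43.5191 26.8948 10.2820
62.2136 50.4881 35.6900 17.0142 3.0671
67.1290 56.6916 43.5191 26.8948 5.9142 0.0000

params: Δt=0.34540 u=1.12341 d=0.89015 q=0.47835 e^(-rΔt)=0.99415
t_5 payoffs: 67.1290 56.6916 43.5191 26.8948 5.9142 0.0000
t_4: node(4,0) S=44.7464 payoff=62.2136 vs cont=61.7725 → 62.2136 [stop]  node(4,1) S=56.4719 payoff=50.4881 vs cont=50.0955 → 50.4881 [stop]  node(4,2) S=71.2700 payoff=35.6900 vs cont=35.3586 → 35.6900 [stop]  node(4,3) S=89.9458 payoff=17.0142 vs cont=16.7600 → 17.0142 [stop]  node(4,4) S=113.5155 payoff=0.0000 vs cont=3.0671 → 3.0671 [wait]  ⇒ S*(4)=89.9458
t_3: node(3,0) S=50.2684 payoff=56.6916 vs cont=56.2733 → 56.6916 [stop]  node(3,1) S=63.4409 payoff=43.5191 vs cont=43.1553 → 43.5191 [stop]  node(3,2) S=80.0652 payoff=26.8948 vs cont=26.5997 → 26.8948 [stop]  node(3,3) S=101.0458 payoff=5.9142 vs cont=10.2820 → 10.2820 [wait]  ⇒ S*(3)=80.0652
t_2: node(2,0) S=56.4719 payoff=50.4881 vs cont=50.0955 → 50.4881 [stop]  node(2,1) S=71.2700 payoff=35.6900 vs cont=35.3586 → 35.6900 [stop]  node(2,2) S=89.9458 payoff=17.0142 vs cont=18.8371 → 18.8371 [wait]  ⇒ S*(2)=71.2700
t_1: node(1,0) S=63.4409 payoff=43.5191 vs cont=43.1553 → 43.5191 [stop]  node(1,1) S=80.0652 payoff=26.8948 vs cont=27.4666 → 27.4666 [wait]  ⇒ S*(1)=63.4409
t_0: node(0,0) S=71.2700 payoff=35.6900 vs cont=35.6305 → 35.6900 [stop]  ⇒ S*(0)=71.2700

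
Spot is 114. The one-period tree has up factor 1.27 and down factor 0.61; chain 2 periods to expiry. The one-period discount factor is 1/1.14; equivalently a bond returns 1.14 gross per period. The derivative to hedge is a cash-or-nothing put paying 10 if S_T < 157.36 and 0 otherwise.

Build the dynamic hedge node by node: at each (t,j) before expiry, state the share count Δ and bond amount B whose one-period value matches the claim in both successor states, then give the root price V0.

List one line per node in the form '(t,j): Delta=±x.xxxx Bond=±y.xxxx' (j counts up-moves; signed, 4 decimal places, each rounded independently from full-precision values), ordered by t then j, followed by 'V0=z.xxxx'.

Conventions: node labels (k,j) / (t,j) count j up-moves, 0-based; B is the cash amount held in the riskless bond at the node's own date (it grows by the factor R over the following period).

Under the risk-neutral measure, an up-move has probability p* = (R−d)/(u−d) = 0.8030 and values discount at R = 1.14.
At maturity the claim pays: V(2,0)=10.0000, V(2,1)=10.0000, V(2,2)=0.0000
  t=1,j=0: stock 69.5400 → up 88.3158 (V=10.0000), down 42.4194 (V=10.0000). Price 8.7719; hedge Δ=0.0000, bond B=8.7719.
  t=1,j=1: stock 144.7800 → up 183.8706 (V=0.0000), down 88.3158 (V=10.0000). Price 1.7278; hedge Δ=-0.1047, bond B=16.8793.
  t=0,j=0: stock 114.0000 → up 144.7800 (V=1.7278), down 69.5400 (V=8.7719). Price 2.7327; hedge Δ=-0.0936, bond B=13.4056.
As a check, the time-0 holding Δ(0,0)·S0 + B(0,0) comes to 2.7327 — exactly V0.

(0,0): Delta=-0.0936 Bond=13.4056
(1,0): Delta=0.0000 Bond=8.7719
(1,1): Delta=-0.1047 Bond=16.8793
V0=2.7327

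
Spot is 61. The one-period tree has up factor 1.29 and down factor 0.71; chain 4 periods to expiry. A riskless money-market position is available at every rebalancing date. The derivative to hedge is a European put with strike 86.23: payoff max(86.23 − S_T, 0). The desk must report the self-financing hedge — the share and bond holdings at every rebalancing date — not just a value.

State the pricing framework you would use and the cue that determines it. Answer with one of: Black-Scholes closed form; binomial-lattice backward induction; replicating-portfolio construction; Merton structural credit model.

framework: replicating-portfolio construction

Key observation: the deliverable is the dynamic trading strategy on the 4-step tree (spot 61, moves 1.29 and 0.71), so the valuation must go through the node-by-node replicating-portfolio solve.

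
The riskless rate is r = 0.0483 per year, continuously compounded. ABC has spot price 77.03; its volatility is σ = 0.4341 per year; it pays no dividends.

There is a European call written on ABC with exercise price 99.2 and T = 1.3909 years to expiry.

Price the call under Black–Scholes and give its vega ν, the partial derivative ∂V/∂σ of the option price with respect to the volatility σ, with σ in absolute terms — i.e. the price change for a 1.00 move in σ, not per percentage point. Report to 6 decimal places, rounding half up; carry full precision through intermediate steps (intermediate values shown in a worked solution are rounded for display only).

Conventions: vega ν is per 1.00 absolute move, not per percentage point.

σ√T = 0.4341·√1.3909 = 0.511962
d₁ = (ln(S/K) + (r+σ²/2)T) / (σ√T) = (ln(77.03/99.2) + (0.0483+0.4341²/2)·1.3909) / 0.511962 = (-0.252943 + 0.198233) / 0.511962 = -0.106863
d₂ = d₁ − σ√T = -0.106863 − 0.511962 = -0.618825
e^{−rT} = 0.935026
N(d₁) = 0.457449,  N(d₂) = 0.268016
Call price V = S·N(d₁) − K·e^{−rT}·N(d₂) = 35.237269 − 24.859692 = 10.377577
φ(d₁) = (1/√(2π))·e^{−d₁²/2} = 0.396671
ν = S·φ(d₁)·√T = 36.036130

price = 10.377577
ν = 36.036130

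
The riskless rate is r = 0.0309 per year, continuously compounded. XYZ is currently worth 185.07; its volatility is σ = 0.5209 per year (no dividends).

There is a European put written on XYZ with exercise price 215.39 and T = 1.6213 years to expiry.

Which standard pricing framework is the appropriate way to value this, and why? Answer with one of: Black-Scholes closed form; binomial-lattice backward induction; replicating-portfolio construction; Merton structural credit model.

framework: Black-Scholes closed form

Key observation: a European-exercise option on XYZ struck at 215.39 — a GBM underlying with constant parameters — admits an analytic price: the data contain no early exercise, no discrete tree, no debt structure.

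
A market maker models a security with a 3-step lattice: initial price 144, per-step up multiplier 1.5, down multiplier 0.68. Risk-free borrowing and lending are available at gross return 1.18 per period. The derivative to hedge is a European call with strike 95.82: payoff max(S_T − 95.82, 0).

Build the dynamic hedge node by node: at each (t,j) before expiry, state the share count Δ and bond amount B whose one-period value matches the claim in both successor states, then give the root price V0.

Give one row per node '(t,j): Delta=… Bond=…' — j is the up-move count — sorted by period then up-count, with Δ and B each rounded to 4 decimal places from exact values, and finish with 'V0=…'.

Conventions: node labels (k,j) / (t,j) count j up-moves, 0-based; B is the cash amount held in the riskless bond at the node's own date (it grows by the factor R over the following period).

(0,0): Delta=0.9532 Bond=-49.7495
(1,0): Delta=0.7918 Bond=-42.9045
(1,1): Delta=1.0000 Bond=-68.8164
(2,0): Delta=0.0743 Bond=-2.8521
(2,1): Delta=1.0000 Bond=-81.2034
(2,2): Delta=1.0000 Bond=-81.2034
V0=87.5091

The replicating-portfolio and risk-neutral prices coincide; use p* = (1.18−0.68)/(1.5−0.68) = 0.6098 for the latter.
Payoffs at expiry: V(3,0)=0.0000, V(3,1)=4.0584, V(3,2)=124.5000, V(3,3)=390.1800
(2,0): S=66.5856. Δ = (V_up−V_dn)/(S_up−S_dn) = (4.0584−0.0000)/(99.8784−45.2782) = 0.0743. V = [p*·4.0584 + (1−p*)·0.0000]/1.18 = 2.0971. B = V − Δ·S = -2.8521.
(2,1): S=146.8800. Δ = (V_up−V_dn)/(S_up−S_dn) = (124.5000−4.0584)/(220.3200−99.8784) = 1.0000. V = [p*·124.5000 + (1−p*)·4.0584]/1.18 = 65.6766. B = V − Δ·S = -81.2034.
(2,2): S=324.0000. Δ = (V_up−V_dn)/(S_up−S_dn) = (390.1800−124.5000)/(486.0000−220.3200) = 1.0000. V = [p*·390.1800 + (1−p*)·124.5000]/1.18 = 242.7966. B = V − Δ·S = -81.2034.
(1,0): S=97.9200. Δ = (V_up−V_dn)/(S_up−S_dn) = (65.6766−2.0971)/(146.8800−66.5856) = 0.7918. V = [p*·65.6766 + (1−p*)·2.0971]/1.18 = 34.6315. B = V − Δ·S = -42.9045.
(1,1): S=216.0000. Δ = (V_up−V_dn)/(S_up−S_dn) = (242.7966−65.6766)/(324.0000−146.8800) = 1.0000. V = [p*·242.7966 + (1−p*)·65.6766]/1.18 = 147.1836. B = V − Δ·S = -68.8164.
(0,0): S=144.0000. Δ = (V_up−V_dn)/(S_up−S_dn) = (147.1836−34.6315)/(216.0000−97.9200) = 0.9532. V = [p*·147.1836 + (1−p*)·34.6315]/1.18 = 87.5091. B = V − Δ·S = -49.7495.
Sanity check at the root: Δ(0,0)·S0 + B(0,0) reproduces V0 = 87.5091.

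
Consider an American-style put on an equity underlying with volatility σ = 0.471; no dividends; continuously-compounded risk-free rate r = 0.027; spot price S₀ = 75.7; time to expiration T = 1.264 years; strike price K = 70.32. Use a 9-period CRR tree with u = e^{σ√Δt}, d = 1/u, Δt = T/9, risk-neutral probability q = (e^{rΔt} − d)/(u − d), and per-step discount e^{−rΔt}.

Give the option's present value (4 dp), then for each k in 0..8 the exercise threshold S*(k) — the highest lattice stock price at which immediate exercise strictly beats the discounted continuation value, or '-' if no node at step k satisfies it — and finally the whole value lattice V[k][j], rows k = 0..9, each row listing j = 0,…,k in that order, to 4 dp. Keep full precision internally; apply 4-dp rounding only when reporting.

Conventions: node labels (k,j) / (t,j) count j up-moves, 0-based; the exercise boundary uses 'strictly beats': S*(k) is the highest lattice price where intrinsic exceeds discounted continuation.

Δt=0.14044, u=1.19305, d=0.83819, q=0.46669, disc=e^(-rΔt)=0.99622
k=9 terminal: V=max(K-S,0) → 54.8613 48.3166 39.0011 25.7419 6.8691 0.0000 0.0000 0.0000 0.0000 0.0000
k=8: j=0 S=18.4430 intr=51.8770 cont=51.6108 V=51.8770[EX]; j=1 S=26.2511 intr=44.0689 cont=43.8027 V=44.0689[EX]; j=2 S=37.3649 intr=32.9551 cont=32.6889 V=32.9551[EX]; j=3 S=53.1839 intr=17.1361 cont=16.8700 V=17.1361[EX]; j=4 S=75.7000 intr=0.0000 cont=3.6495 V=3.6495[hold]; j=5 S=107.7487 intr=0.0000 cont=0.0000 V=0.0000[hold]; j=6 S=153.3656 intr=0.0000 cont=0.0000 V=0.0000[hold]; j=7 S=218.2951 intr=0.0000 cont=0.0000 V=0.0000[hold]; j=8 S=310.7133 intr=0.0000 cont=0.0000 V=0.0000[hold]  S*(8)=53.1839
k=7: j=0 S=22.0034 intr=48.3166 cont=48.0504 V=48.3166[EX]; j=1 S=31.3189 intr=39.0011 cont=38.7350 V=39.0011[EX]; j=2 S=44.5781 intr=25.7419 cont=25.4757 V=25.7419[EX]; j=3 S=63.4509 intr=6.8691 cont=10.8010 V=10.8010[hold]; j=4 S=90.3138 intr=0.0000 cont=1.9389 V=1.9389[hold]; j=5 S=128.5494 intr=0.0000 cont=0.0000 V=0.0000[hold]; j=6 S=182.9725 intr=0.0000 cont=0.0000 V=0.0000[hold]; j=7 S=260.4365 intr=0.0000 cont=0.0000 V=0.0000[hold]  S*(7)=44.5781
k=6: j=0 S=26.2511 intr=44.0689 cont=43.8027 V=44.0689[EX]; j=1 S=37.3649 intr=32.9551 cont=32.6889 V=32.9551[EX]; j=2 S=53.1839 intr=17.1361 cont=18.6980 V=18.6980[hold]; j=3 S=75.7000 intr=0.0000 cont=6.6399 V=6.6399[hold]; j=4 S=107.7487 intr=0.0000 cont=1.0301 V=1.0301[hold]; j=5 S=153.3656 intr=0.0000 cont=0.0000 V=0.0000[hold]; j=6 S=218.2951 intr=0.0000 cont=0.0000 V=0.0000[hold]  S*(6)=37.3649
k=5: j=0 S=31.3189 intr=39.0011 cont=38.7350 V=39.0011[EX]; j=1 S=44.5781 intr=25.7419 cont=26.2019 V=26.2019[hold]; j=2 S=63.4509 intr=6.8691 cont=13.0211 V=13.0211[hold]; j=3 S=90.3138 intr=0.0000 cont=4.0066 V=4.0066[hold]; j=4 S=128.5494 intr=0.0000 cont=0.5473 V=0.5473[hold]; j=5 S=182.9725 intr=0.0000 cont=0.0000 V=0.0000[hold]  S*(5)=31.3189
k=4: j=0 S=37.3649 intr=32.9551 cont=32.9028 V=32.9551[EX]; j=1 S=53.1839 intr=17.1361 cont=19.9746 V=19.9746[hold]; j=2 S=75.7000 intr=0.0000 cont=8.7808 V=8.7808[hold]; j=3 S=107.7487 intr=0.0000 cont=2.3831 V=2.3831[hold]; j=4 S=153.3656 intr=0.0000 cont=0.2908 V=0.2908[hold]  S*(4)=37.3649
k=3: j=0 S=44.5781 intr=25.7419 cont=26.7954 V=26.7954[hold]; j=1 S=63.4509 intr=6.8691 cont=14.6947 V=14.6947[hold]; j=2 S=90.3138 intr=0.0000 cont=5.7731 V=5.7731[hold]; j=3 S=128.5494 intr=0.0000 cont=1.4013 V=1.4013[hold]  S*(3)=-
k=2: j=0 S=53.1839 intr=17.1361 cont=21.0681 V=21.0681[hold]; j=1 S=75.7000 intr=0.0000 cont=10.4912 V=10.4912[hold]; j=2 S=107.7487 intr=0.0000 cont=3.7187 V=3.7187[hold]  S*(2)=-
k=1: j=0 S=63.4509 intr=6.8691 cont=16.0709 V=16.0709[hold]; j=1 S=90.3138 intr=0.0000 cont=7.3028 V=7.3028[hold]  S*(1)=-
k=0: j=0 S=75.7000 intr=0.0000 cont=11.9335 V=11.9335[hold]  S*(0)=-

price = 11.9335
boundary = - - - - 37.3649 31.3189 37.3649 44.5781 53.1839
tree:
11.9335
16.0709 7.3028
21.0681 10.4912 3.7187
26.7954 14.6947 5.7731 1.4013
32.9551 19.9746 8.7808 2.3831 0.2908
39.0011 26.2019 13.0211 4.0066 0.5473 0.0000
44.0689 32.9551 18.6980 6.6399 1.0301 0.0000 0.0000
48.3166 39.0011 25.7419 10.8010 1.9389 0.0000 0.0000 0.0000
51.8770 44.0689 32.9551 17.1361 3.6495 0.0000 0.0000 0.0000 0.0000
54.8613 48.3166 39.0011 25.7419 6.8691 0.0000 0.0000 0.0000 0.0000 0.0000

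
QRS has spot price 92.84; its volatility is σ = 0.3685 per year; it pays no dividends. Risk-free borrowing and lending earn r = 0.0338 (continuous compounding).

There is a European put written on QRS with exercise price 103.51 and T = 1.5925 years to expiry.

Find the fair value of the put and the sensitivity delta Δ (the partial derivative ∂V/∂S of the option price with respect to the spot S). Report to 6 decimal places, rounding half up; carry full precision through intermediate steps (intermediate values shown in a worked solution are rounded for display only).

price = 20.294926
Δ = -0.454493

σ√T = 0.3685·√1.5925 = 0.465026
d₁ = (ln(S/K) + (r+σ²/2)T) / (σ√T) = (ln(92.84/103.51) + (0.0338+0.3685²/2)·1.5925) / 0.465026 = (-0.108791 + 0.161951) / 0.465026 = 0.114317
d₂ = d₁ − σ√T = 0.114317 − 0.465026 = -0.350709
e^{−rT} = 0.947597
N(−d₁) = 0.454493,  N(−d₂) = 0.637097
Put price V = K·e^{−rT}·N(−d₂) − S·N(−d₁) = 62.490075 − 42.195149 = 20.294926
Δ = −N(−d₁) = -0.454493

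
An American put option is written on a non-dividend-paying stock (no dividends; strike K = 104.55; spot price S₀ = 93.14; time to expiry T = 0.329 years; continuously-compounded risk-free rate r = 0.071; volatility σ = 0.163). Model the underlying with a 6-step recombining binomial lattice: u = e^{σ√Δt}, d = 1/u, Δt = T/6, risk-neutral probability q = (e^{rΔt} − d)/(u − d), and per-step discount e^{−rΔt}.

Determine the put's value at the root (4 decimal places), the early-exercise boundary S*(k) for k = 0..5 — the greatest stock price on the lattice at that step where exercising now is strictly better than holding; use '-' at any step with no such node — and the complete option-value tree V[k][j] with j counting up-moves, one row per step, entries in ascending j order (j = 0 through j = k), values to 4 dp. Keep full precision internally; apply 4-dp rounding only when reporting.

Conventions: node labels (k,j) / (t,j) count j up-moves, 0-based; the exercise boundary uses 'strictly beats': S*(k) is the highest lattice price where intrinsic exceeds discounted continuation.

Δt=0.05483  u=1.03891  d=0.96255  q=0.54155  discount=0.99611
step 6 (expiry): payoffs max(K−S,0) = 30.4741 24.5979 18.2555 11.4100 4.0215 0.0000 0.0000
step 5: (k=5,j=0): S=76.9579, K−S=27.5921, hold=27.1858 ⇒ V=27.5921 exercise | (k=5,j=1): S=83.0628, K−S=21.4872, hold=21.0810 ⇒ V=21.4872 exercise | (k=5,j=2): S=89.6519, K−S=14.8981, hold=14.4918 ⇒ V=14.8981 exercise | (k=5,j=3): S=96.7638, K−S=7.7862, hold=7.3800 ⇒ V=7.7862 exercise | (k=5,j=4): S=104.4398, K−S=0.1102, hold=1.8365 ⇒ V=1.8365 continue | (k=5,j=5): S=112.7247, K−S=0.0000, hold=0.0000 ⇒ V=0.0000 continue  boundary S*=96.7638
step 4: (k=4,j=0): S=79.9521, K−S=24.5979, hold=24.1916 ⇒ V=24.5979 exercise | (k=4,j=1): S=86.2945, K−S=18.2555, hold=17.8493 ⇒ V=18.2555 exercise | (k=4,j=2): S=93.1400, K−S=11.4100, hold=11.0038 ⇒ V=11.4100 exercise | (k=4,j=3): S=100.5285, K−S=4.0215, hold=4.5464 ⇒ V=4.5464 continue | (k=4,j=4): S=108.5032, K−S=0.0000, hold=0.8387 ⇒ V=0.8387 continue  boundary S*=93.1400
step 3: (k=3,j=0): S=83.0628, K−S=21.4872, hold=21.0810 ⇒ V=21.4872 exercise | (k=3,j=1): S=89.6519, K−S=14.8981, hold=14.4918 ⇒ V=14.8981 exercise | (k=3,j=2): S=96.7638, K−S=7.7862, hold=7.6632 ⇒ V=7.7862 exercise | (k=3,j=3): S=104.4398, K−S=0.1102, hold=2.5287 ⇒ V=2.5287 continue  boundary S*=96.7638
step 2: (k=2,j=0): S=86.2945, K−S=18.2555, hold=17.8493 ⇒ V=18.2555 exercise | (k=2,j=1): S=93.1400, K−S=11.4100, hold=11.0038 ⇒ V=11.4100 exercise | (k=2,j=2): S=100.5285, K−S=4.0215, hold=4.9198 ⇒ V=4.9198 continue  boundary S*=93.1400
step 1: (k=1,j=0): S=89.6519, K−S=14.8981, hold=14.4918 ⇒ V=14.8981 exercise | (k=1,j=1): S=96.7638, K−S=7.7862, hold=7.8646 ⇒ V=7.8646 continue  boundary S*=89.6519
step 0: (k=0,j=0): S=93.1400, K−S=11.4100, hold=11.0460 ⇒ V=11.4100 exercise  boundary S*=93.1400

price = 11.4100
boundary = 93.1400 89.6519 93.1400 96.7638 93.1400 96.7638
tree:
11.4100
14.8981 7.8646
18.2555 11.4100 4.9198
21.4872 14.8981 7.7862 2.5287
24.5979 18.2555 11.4100 4.5464 0.8387
27.5921 21.4872 14.8981 7.7862 1.8365 0.0000
30.4741 24.5979 18.2555 11.4100 4.0215 0.0000 0.0000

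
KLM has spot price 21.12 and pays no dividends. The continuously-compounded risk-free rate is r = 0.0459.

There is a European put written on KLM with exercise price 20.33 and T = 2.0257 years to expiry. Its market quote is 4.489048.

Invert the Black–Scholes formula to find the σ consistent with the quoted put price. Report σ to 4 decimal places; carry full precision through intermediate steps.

sigma = 0.5180

At σ = 0.5180 the Black–Scholes value reproduces the quote:
σ√T = 0.518·√2.0257 = 0.737254
d₁ = (ln(S/K) + (r+σ²/2)T) / (σ√T) = (ln(21.12/20.33) + (0.0459+0.518²/2)·2.0257) / 0.737254 = (0.038123 + 0.364752) / 0.737254 = 0.546452
d₂ = d₁ − σ√T = 0.546452 − 0.737254 = -0.190802
e^{−rT} = 0.911212
N(−d₁) = 0.292377,  N(−d₂) = 0.575660
V = K·e^{−rT}·N(−d₂) − S·N(−d₁) = 10.664060 − 6.175012 = 4.489048 (the observed quote) — the price is monotone increasing in volatility, hence this σ is the only solution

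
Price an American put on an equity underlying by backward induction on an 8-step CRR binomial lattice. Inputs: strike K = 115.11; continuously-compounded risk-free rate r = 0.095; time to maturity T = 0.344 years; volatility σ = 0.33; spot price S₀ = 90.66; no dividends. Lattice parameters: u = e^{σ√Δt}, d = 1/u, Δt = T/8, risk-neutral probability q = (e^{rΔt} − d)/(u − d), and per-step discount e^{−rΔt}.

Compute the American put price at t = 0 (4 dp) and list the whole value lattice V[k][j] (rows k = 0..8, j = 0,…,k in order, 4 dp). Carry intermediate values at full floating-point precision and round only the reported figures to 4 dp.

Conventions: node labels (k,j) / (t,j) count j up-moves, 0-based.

params: Δt=0.04300 u=1.07083 d=0.93386 q=0.51278 e^(-rΔt)=0.99592
t_8 payoffs: 62.6698 54.9784 46.1591 36.0462 24.4500 11.1531 0.0000 0.0000 0.0000
k=7: node(7,0) S=56.1544 payoff=58.9556 vs cont=58.4864 → 58.9556 [stop]  node(7,1) S=64.3904 payoff=50.7196 vs cont=50.2503 → 50.7196 [stop]  node(7,2) S=73.8345 payoff=41.2755 vs cont=40.8063 → 41.2755 [stop]  node(7,3) S=84.6636 payoff=30.4464 vs cont=29.9771 → 30.4464 [stop]  node(7,4) S=97.0811 payoff=18.0289 vs cont=17.5597 → 18.0289 [stop]  node(7,5) S=111.3198 payoff=3.7902 vs cont=5.4118 → 5.4118 [wait]  node(7,6) S=127.6469 payoff=0.0000 vs cont=0.0000 → 0.0000 [wait]  node(7,7) S=146.3686 payoff=0.0000 vs cont=0.0000 → 0.0000 [wait]
k=6: node(6,0) S=60.1316 payoff=54.9784 vs cont=54.5092 → 54.9784 [stop]  node(6,1) S=68.9509 payoff=46.1591 vs cont=45.6898 → 46.1591 [stop]  node(6,2) S=79.0638 payoff=36.0462 vs cont=35.5769 → 36.0462 [stop]  node(6,3) S=90.6600 payoff=24.4500 vs cont=23.9807 → 24.4500 [stop]  node(6,4) S=103.9569 payoff=11.1531 vs cont=11.5119 → 11.5119 [wait]  node(6,5) S=119.2041 payoff=0.0000 vs cont=2.6260 → 2.6260 [wait]  node(6,6) S=136.6876 payoff=0.0000 vs cont=0.0000 → 0.0000 [wait]
k=5: node(5,0) S=64.3904 payoff=50.7196 vs cont=50.2503 → 50.7196 [stop]  node(5,1) S=73.8345 payoff=41.2755 vs cont=40.8063 → 41.2755 [stop]  node(5,2) S=84.6636 payoff=30.4464 vs cont=29.9771 → 30.4464 [stop]  node(5,3) S=97.0811 payoff=18.0289 vs cont=17.7429 → 18.0289 [stop]  node(5,4) S=111.3198 payoff=3.7902 vs cont=6.9270 → 6.9270 [wait]  node(5,5) S=127.6469 payoff=0.0000 vs cont=1.2742 → 1.2742 [wait]
k=4: node(4,0) S=68.9509 payoff=46.1591 vs cont=45.6898 → 46.1591 [stop]  node(4,1) S=79.0638 payoff=36.0462 vs cont=35.5769 → 36.0462 [stop]  node(4,2) S=90.6600 payoff=24.4500 vs cont=23.9807 → 24.4500 [stop]  node(4,3) S=103.9569 payoff=11.1531 vs cont=12.2857 → 12.2857 [wait]  node(4,4) S=119.2041 payoff=0.0000 vs cont=4.0119 → 4.0119 [wait]
k=3: node(3,0) S=73.8345 payoff=41.2755 vs cont=40.8063 → 41.2755 [stop]  node(3,1) S=84.6636 payoff=30.4464 vs cont=29.9771 → 30.4464 [stop]  node(3,2) S=97.0811 payoff=18.0289 vs cont=18.1381 → 18.1381 [wait]  node(3,3) S=111.3198 payoff=3.7902 vs cont=8.0102 → 8.0102 [wait]
k=2: node(2,0) S=79.0638 payoff=36.0462 vs cont=35.5769 → 36.0462 [stop]  node(2,1) S=90.6600 payoff=24.4500 vs cont=24.0365 → 24.4500 [stop]  node(2,2) S=103.9569 payoff=11.1531 vs cont=12.8919 → 12.8919 [wait]
k=1: node(1,0) S=84.6636 payoff=30.4464 vs cont=29.9771 → 30.4464 [stop]  node(1,1) S=97.0811 payoff=18.0289 vs cont=18.4477 → 18.4477 [wait]
k=0: node(0,0) S=90.6600 payoff=24.4500 vs cont=24.1946 → 24.4500 [stop]

price = 24.4500
tree:
24.4500
30.4464 18.4477
36.0462 24.4500 12.8919
41.2755 30.4464 18.1381 8.0102
46.1591 36.0462 24.4500 12.2857 4.0119
50.7196 41.2755 30.4464 18.0289 6.9270 1.2742
54.9784 46.1591 36.0462 24.4500 11.5119 2.6260 0.0000
58.9556 50.7196 41.2755 30.4464 18.0289 5.4118 0.0000 0.0000
62.6698 54.9784 46.1591 36.0462 24.4500 11.1531 0.0000 0.0000 0.0000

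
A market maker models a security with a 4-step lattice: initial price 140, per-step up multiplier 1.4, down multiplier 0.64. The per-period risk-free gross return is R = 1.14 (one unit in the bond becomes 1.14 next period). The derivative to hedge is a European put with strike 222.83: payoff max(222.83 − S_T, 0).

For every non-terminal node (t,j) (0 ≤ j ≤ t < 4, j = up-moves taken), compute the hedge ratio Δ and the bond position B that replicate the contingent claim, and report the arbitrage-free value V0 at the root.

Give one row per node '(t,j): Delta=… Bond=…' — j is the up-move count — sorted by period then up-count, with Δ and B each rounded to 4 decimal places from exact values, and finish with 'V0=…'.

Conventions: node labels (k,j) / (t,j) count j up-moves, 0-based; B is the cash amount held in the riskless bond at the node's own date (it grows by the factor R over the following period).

(0,0): Delta=-0.4077 Bond=89.2635
(1,0): Delta=-0.8874 Bond=144.7375
(1,1): Delta=-0.2937 Bond=79.4123
(2,0): Delta=-1.0000 Bond=171.4604
(2,1): Delta=-0.8606 Bond=161.6418
(2,2): Delta=-0.1589 Bond=53.5518
(3,0): Delta=-1.0000 Bond=195.4649
(3,1): Delta=-1.0000 Bond=195.4649
(3,2): Delta=-0.8274 Bond=178.4511
(3,3): Delta=0.0000 Bond=0.0000
V0=32.1859

The replicating-portfolio and risk-neutral prices coincide; use p* = (1.14−0.64)/(1.4−0.64) = 0.6579 for the latter.
Expiry values: V(4,0)=199.3419, V(4,1)=171.4498, V(4,2)=110.4358, V(4,3)=0.0000, V(4,4)=0.0000
Node (3,0) S=36.7002: V=(p*·171.4498+(1−p*)·199.3419)/1.14=158.7648; Δ=(171.4498−199.3419)/(51.3802−23.4881)=-1.0000; B=V−Δ·S=195.4649
Node (3,1) S=80.2816: V=(p*·110.4358+(1−p*)·171.4498)/1.14=115.1833; Δ=(110.4358−171.4498)/(112.3942−51.3802)=-1.0000; B=V−Δ·S=195.4649
Node (3,2) S=175.6160: V=(p*·0.0000+(1−p*)·110.4358)/1.14=33.1409; Δ=(0.0000−110.4358)/(245.8624−112.3942)=-0.8274; B=V−Δ·S=178.4511
Node (3,3) S=384.1600: V=(p*·0.0000+(1−p*)·0.0000)/1.14=0.0000; Δ=(0.0000−0.0000)/(537.8240−245.8624)=0.0000; B=V−Δ·S=0.0000
Node (2,0) S=57.3440: V=(p*·115.1833+(1−p*)·158.7648)/1.14=114.1164; Δ=(115.1833−158.7648)/(80.2816−36.7002)=-1.0000; B=V−Δ·S=171.4604
Node (2,1) S=125.4400: V=(p*·33.1409+(1−p*)·115.1833)/1.14=53.6913; Δ=(33.1409−115.1833)/(175.6160−80.2816)=-0.8606; B=V−Δ·S=161.6418
Node (2,2) S=274.4000: V=(p*·0.0000+(1−p*)·33.1409)/1.14=9.9453; Δ=(0.0000−33.1409)/(384.1600−175.6160)=-0.1589; B=V−Δ·S=53.5518
Node (1,0) S=89.6000: V=(p*·53.6913+(1−p*)·114.1164)/1.14=65.2307; Δ=(53.6913−114.1164)/(125.4400−57.3440)=-0.8874; B=V−Δ·S=144.7375
Node (1,1) S=196.0000: V=(p*·9.9453+(1−p*)·53.6913)/1.14=21.8518; Δ=(9.9453−53.6913)/(274.4000−125.4400)=-0.2937; B=V−Δ·S=79.4123
Node (0,0) S=140.0000: V=(p*·21.8518+(1−p*)·65.2307)/1.14=32.1859; Δ=(21.8518−65.2307)/(196.0000−89.6000)=-0.4077; B=V−Δ·S=89.2635
Sanity check at the root: Δ(0,0)·S0 + B(0,0) reproduces V0 = 32.1859.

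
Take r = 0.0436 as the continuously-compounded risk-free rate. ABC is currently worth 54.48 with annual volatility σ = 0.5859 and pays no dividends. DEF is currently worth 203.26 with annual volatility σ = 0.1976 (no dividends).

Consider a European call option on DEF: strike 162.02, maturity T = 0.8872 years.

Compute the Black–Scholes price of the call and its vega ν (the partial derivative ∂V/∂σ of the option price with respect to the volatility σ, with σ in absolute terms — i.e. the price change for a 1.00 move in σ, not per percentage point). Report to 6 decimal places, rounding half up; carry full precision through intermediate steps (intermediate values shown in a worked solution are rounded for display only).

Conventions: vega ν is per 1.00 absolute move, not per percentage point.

σ√T = 0.1976·√0.8872 = 0.186122
d₁ = (ln(S/K) + (r+σ²/2)T) / (σ√T) = (ln(203.26/162.02) + (0.0436+0.1976²/2)·0.8872) / 0.186122 = (0.226766 + 0.056003) / 0.186122 = 1.519266
d₂ = d₁ − σ√T = 1.519266 − 0.186122 = 1.333144
e^{−rT} = 0.962057
N(d₁) = 0.935652,  N(d₂) = 0.908758
Call price V = S·N(d₁) − K·e^{−rT}·N(d₂) = 190.180665 − 141.650262 = 48.530403
φ(d₁) = (1/√(2π))·e^{−d₁²/2} = 0.125805
ν = S·φ(d₁)·√T = 24.085759

price = 48.530403
ν = 24.085759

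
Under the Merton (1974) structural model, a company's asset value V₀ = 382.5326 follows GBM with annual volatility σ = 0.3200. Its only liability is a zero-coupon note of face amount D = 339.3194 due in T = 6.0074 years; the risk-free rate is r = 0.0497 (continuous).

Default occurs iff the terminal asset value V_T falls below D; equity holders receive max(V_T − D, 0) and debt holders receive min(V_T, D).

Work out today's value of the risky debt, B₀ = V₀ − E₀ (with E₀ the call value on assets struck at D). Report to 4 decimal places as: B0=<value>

Equity is a call on the firm's assets struck at D = 339.3194:
d₁ = [ln(V₀/D) + (r + σ²/2)T] / (σ√T)
   = [ln(382.5326/339.3194) + (0.0497 + 0.5·0.3200²)·6.0074] / (0.3200·√6.0074)
   = [0.119872 + 0.606147] / 0.784320 = 0.925667
d₂ = d₁ − σ√T = 0.925667 − 0.784320 = 0.141347
N(d₁) = 0.822690,  N(d₂) = 0.556202,  e^(−rT) = 0.741880
E₀ = V₀·N(d₁) − D·e^(−rT)·N(d₂)
   = 382.5326·0.822690 − 339.3194·0.741880·0.556202 = 174.690788
B₀ = V₀ − E₀ = 382.5326 − 174.690788 = 207.841812

B0=207.8418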